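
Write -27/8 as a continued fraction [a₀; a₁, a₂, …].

[-4; 1, 1, 1, 2]

-27 ÷ 8 → quotient -4, remainder 5
8 ÷ 5 → quotient 1, remainder 3
5 ÷ 3 → quotient 1, remainder 2
3 ÷ 2 → quotient 1, remainder 1
2 ÷ 1 → quotient 2, remainder 0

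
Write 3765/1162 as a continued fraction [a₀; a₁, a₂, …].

[3; 4, 6, 15, 3]

Run the Euclidean algorithm, recording each quotient:
3765 = 3·1162 + 279, so a_0 = 3
1162 = 4·279 + 46, so a_1 = 4
279 = 6·46 + 3, so a_2 = 6
46 = 15·3 + 1, so a_3 = 15
3 = 3·1 + 0, so a_4 = 3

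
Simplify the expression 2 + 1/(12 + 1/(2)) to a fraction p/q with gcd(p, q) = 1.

52/25

a_0 = 2: 2/1
a_1 = 12: 25/12
a_2 = 2: 52/25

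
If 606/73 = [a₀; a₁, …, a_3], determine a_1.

3

⌊606/73⌋ = 8, remainder 22
⌊73/22⌋ = 3, remainder 7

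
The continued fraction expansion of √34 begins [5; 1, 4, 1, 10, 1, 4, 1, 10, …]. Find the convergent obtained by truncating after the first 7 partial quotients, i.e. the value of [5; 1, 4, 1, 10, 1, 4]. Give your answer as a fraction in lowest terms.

2035/349

a_0 = 5: 5/1
a_1 = 1: 6/1
a_2 = 4: 29/5
a_3 = 1: 35/6
a_4 = 10: 379/65
a_5 = 1: 414/71
a_6 = 4: 2035/349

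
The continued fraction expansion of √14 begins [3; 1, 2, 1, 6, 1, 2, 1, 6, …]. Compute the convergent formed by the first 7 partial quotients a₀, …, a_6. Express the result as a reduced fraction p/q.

Use the convergent recurrence hₖ = aₖ·hₖ₋₁ + hₖ₋₂ (and likewise for the denominators kₖ):
a_0 = 3: 3/1
a_1 = 1: 4/1
a_2 = 2: 11/3
a_3 = 1: 15/4
a_4 = 6: 101/27
a_5 = 1: 116/31
a_6 = 2: 333/89

333/89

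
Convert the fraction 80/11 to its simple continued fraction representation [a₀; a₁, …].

Apply division with remainder until the remainder is 0:
80 ÷ 11 → quotient 7, remainder 3
11 ÷ 3 → quotient 3, remainder 2
3 ÷ 2 → quotient 1, remainder 1
2 ÷ 1 → quotient 2, remainder 0

[7; 3, 1, 2]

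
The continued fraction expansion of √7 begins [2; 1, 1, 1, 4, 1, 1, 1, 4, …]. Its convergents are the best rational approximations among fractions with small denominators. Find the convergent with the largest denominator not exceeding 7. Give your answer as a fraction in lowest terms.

List convergents until the denominator exceeds the bound:
a_0 = 2: 2/1  (≤ bound)
a_1 = 1: 3/1  (≤ bound)
a_2 = 1: 5/2  (≤ bound)
a_3 = 1: 8/3  (≤ bound)
a_4 = 4: 37/14  (> 7, stop)

8/3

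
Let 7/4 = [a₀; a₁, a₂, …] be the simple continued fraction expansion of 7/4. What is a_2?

⌊7/4⌋ = 1, remainder 3
⌊4/3⌋ = 1, remainder 1
⌊3/1⌋ = 3, remainder 0

3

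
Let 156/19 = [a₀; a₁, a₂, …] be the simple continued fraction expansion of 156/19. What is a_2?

156 ÷ 19 → quotient 8, remainder 4
19 ÷ 4 → quotient 4, remainder 3
4 ÷ 3 → quotient 1, remainder 1

1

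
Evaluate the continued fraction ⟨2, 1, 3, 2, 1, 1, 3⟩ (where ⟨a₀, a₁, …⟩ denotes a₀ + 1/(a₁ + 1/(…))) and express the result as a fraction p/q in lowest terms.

a_0 = 2: 2/1
a_1 = 1: 3/1
a_2 = 3: 11/4
a_3 = 2: 25/9
a_4 = 1: 36/13
a_5 = 1: 61/22
a_6 = 3: 219/79

219/79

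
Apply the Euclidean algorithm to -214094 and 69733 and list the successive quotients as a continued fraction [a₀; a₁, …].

-214094 ÷ 69733 → quotient -4, remainder 64838
69733 ÷ 64838 → quotient 1, remainder 4895
64838 ÷ 4895 → quotient 13, remainder 1203
4895 ÷ 1203 → quotient 4, remainder 83
1203 ÷ 83 → quotient 14, remainder 41
83 ÷ 41 → quotient 2, remainder 1
41 ÷ 1 → quotient 41, remainder 0

[-4; 1, 13, 4, 14, 2, 41]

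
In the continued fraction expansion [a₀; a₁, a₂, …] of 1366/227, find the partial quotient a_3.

3

1366 ÷ 227 → quotient 6, remainder 4
227 ÷ 4 → quotient 56, remainder 3
4 ÷ 3 → quotient 1, remainder 1
3 ÷ 1 → quotient 3, remainder 0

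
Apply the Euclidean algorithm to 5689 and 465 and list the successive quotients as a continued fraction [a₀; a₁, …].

[12; 4, 3, 1, 3, 7]

Run the Euclidean algorithm, recording each quotient:
5689 = 12·465 + 109, so a_0 = 12
465 = 4·109 + 29, so a_1 = 4
109 = 3·29 + 22, so a_2 = 3
29 = 1·22 + 7, so a_3 = 1
22 = 3·7 + 1, so a_4 = 3
7 = 7·1 + 0, so a_5 = 7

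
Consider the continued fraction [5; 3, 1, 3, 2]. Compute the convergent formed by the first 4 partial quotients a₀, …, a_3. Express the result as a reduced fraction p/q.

a_0 = 5: 5/1
a_1 = 3: 16/3
a_2 = 1: 21/4
a_3 = 3: 79/15

79/15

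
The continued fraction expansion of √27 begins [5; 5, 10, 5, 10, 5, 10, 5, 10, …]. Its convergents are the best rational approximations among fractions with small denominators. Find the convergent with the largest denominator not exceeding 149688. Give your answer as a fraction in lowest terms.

a_0 = 5: 5/1  (≤ bound)
a_1 = 5: 26/5  (≤ bound)
a_2 = 10: 265/51  (≤ bound)
a_3 = 5: 1351/260  (≤ bound)
a_4 = 10: 13775/2651  (≤ bound)
a_5 = 5: 70226/13515  (≤ bound)
a_6 = 10: 716035/137801  (≤ bound)
a_7 = 5: 3650401/702520  (> 149688, stop)

716035/137801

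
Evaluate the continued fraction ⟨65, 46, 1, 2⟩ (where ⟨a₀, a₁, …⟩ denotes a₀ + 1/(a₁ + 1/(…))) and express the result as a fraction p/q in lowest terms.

9103/140

a_0 = 65: 65/1
a_1 = 46: 2991/46
a_2 = 1: 3056/47
a_3 = 2: 9103/140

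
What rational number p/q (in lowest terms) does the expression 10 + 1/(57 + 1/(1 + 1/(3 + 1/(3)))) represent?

7523/751

Compute successive convergents:
a_0 = 10: 10/1
a_1 = 57: 571/57
a_2 = 1: 581/58
a_3 = 3: 2314/231
a_4 = 3: 7523/751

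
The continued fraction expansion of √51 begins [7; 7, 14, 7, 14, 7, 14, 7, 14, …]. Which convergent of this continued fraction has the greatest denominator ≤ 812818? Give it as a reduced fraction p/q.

List convergents until the denominator exceeds the bound:
a_0 = 7: 7/1  (≤ bound)
a_1 = 7: 50/7  (≤ bound)
a_2 = 14: 707/99  (≤ bound)
a_3 = 7: 4999/700  (≤ bound)
a_4 = 14: 70693/9899  (≤ bound)
a_5 = 7: 499850/69993  (≤ bound)
a_6 = 14: 7068593/989801  (> 812818, stop)

499850/69993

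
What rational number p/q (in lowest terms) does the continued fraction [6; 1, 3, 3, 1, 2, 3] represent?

Start with 3.
2 + 1/(3/1) = 2 + 1/3 = 7/3
1 + 1/(7/3) = 1 + 3/7 = 10/7
3 + 1/(10/7) = 3 + 7/10 = 37/10
3 + 1/(37/10) = 3 + 10/37 = 121/37
1 + 1/(121/37) = 1 + 37/121 = 158/121
6 + 1/(158/121) = 6 + 121/158 = 1069/158

1069/158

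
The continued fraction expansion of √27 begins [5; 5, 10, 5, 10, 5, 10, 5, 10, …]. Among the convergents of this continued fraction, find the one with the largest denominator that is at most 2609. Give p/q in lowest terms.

List convergents until the denominator exceeds the bound:
a_0 = 5: 5/1  (≤ bound)
a_1 = 5: 26/5  (≤ bound)
a_2 = 10: 265/51  (≤ bound)
a_3 = 5: 1351/260  (≤ bound)
a_4 = 10: 13775/2651  (> 2609, stop)

1351/260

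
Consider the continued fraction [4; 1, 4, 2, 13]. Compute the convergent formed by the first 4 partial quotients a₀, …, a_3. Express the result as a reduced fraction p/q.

53/11

Work from the innermost term outward:
Start with 2.
4 + 1/(2/1) = 4 + 1/2 = 9/2
1 + 1/(9/2) = 1 + 2/9 = 11/9
4 + 1/(11/9) = 4 + 9/11 = 53/11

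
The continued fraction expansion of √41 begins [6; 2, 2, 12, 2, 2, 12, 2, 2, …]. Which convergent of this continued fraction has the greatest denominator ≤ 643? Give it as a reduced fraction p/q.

a_0 = 6: 6/1  (≤ bound)
a_1 = 2: 13/2  (≤ bound)
a_2 = 2: 32/5  (≤ bound)
a_3 = 12: 397/62  (≤ bound)
a_4 = 2: 826/129  (≤ bound)
a_5 = 2: 2049/320  (≤ bound)
a_6 = 12: 25414/3969  (> 643, stop)

2049/320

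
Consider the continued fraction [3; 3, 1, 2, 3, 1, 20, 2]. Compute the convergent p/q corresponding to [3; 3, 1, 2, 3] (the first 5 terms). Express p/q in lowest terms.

121/37

Work from the innermost term outward:
Start with 3.
2 + 1/(3/1) = 2 + 1/3 = 7/3
1 + 1/(7/3) = 1 + 3/7 = 10/7
3 + 1/(10/7) = 3 + 7/10 = 37/10
3 + 1/(37/10) = 3 + 10/37 = 121/37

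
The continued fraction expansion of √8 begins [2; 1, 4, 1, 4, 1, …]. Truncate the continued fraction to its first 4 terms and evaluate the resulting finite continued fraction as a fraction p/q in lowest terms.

17/6

Collapse the nested fraction from the inside out:
Start with 1.
4 + 1/(1/1) = 4 + 1/1 = 5/1
1 + 1/(5/1) = 1 + 1/5 = 6/5
2 + 1/(6/5) = 2 + 5/6 = 17/6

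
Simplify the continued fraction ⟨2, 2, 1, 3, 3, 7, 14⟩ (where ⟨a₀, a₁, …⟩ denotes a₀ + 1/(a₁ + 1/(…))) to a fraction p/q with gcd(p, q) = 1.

Build up convergents one term at a time:
a_0 = 2: 2/1
a_1 = 2: 5/2
a_2 = 1: 7/3
a_3 = 3: 26/11
a_4 = 3: 85/36
a_5 = 7: 621/263
a_6 = 14: 8779/3718

8779/3718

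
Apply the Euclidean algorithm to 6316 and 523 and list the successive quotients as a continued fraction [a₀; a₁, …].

[12; 13, 13, 3]

6316 ÷ 523 → quotient 12, remainder 40
523 ÷ 40 → quotient 13, remainder 3
40 ÷ 3 → quotient 13, remainder 1
3 ÷ 1 → quotient 3, remainder 0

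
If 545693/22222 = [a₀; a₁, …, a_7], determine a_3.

3

545693 ÷ 22222 → quotient 24, remainder 12365
22222 ÷ 12365 → quotient 1, remainder 9857
12365 ÷ 9857 → quotient 1, remainder 2508
9857 ÷ 2508 → quotient 3, remainder 2333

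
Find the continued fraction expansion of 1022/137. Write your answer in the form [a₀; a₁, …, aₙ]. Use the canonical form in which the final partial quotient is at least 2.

[7; 2, 5, 1, 2, 1, 2]

1022 ÷ 137 → quotient 7, remainder 63
137 ÷ 63 → quotient 2, remainder 11
63 ÷ 11 → quotient 5, remainder 8
11 ÷ 8 → quotient 1, remainder 3
8 ÷ 3 → quotient 2, remainder 2
3 ÷ 2 → quotient 1, remainder 1
2 ÷ 1 → quotient 2, remainder 0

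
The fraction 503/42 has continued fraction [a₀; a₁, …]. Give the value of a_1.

1

503 ÷ 42 → quotient 11, remainder 41
42 ÷ 41 → quotient 1, remainder 1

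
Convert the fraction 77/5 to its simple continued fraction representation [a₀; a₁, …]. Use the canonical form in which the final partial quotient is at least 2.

[15; 2, 2]

Repeatedly divide and take the remainder:
⌊77/5⌋ = 15, remainder 2
⌊5/2⌋ = 2, remainder 1
⌊2/1⌋ = 2, remainder 0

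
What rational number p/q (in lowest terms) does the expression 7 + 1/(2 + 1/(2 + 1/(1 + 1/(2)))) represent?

Start with 2.
1 + 1/(2/1) = 1 + 1/2 = 3/2
2 + 1/(3/2) = 2 + 2/3 = 8/3
2 + 1/(8/3) = 2 + 3/8 = 19/8
7 + 1/(19/8) = 7 + 8/19 = 141/19

141/19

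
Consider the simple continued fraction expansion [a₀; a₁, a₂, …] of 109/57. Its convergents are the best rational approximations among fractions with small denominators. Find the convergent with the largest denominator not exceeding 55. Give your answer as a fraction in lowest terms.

44/23

a_0 = 1: 1/1  (≤ bound)
a_1 = 1: 2/1  (≤ bound)
a_2 = 10: 21/11  (≤ bound)
a_3 = 2: 44/23  (≤ bound)
a_4 = 2: 109/57  (> 55, stop)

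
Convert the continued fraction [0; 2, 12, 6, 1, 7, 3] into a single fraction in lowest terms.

Collapse the nested fraction from the inside out:
Start with 3.
7 + 1/(3/1) = 7 + 1/3 = 22/3
1 + 1/(22/3) = 1 + 3/22 = 25/22
6 + 1/(25/22) = 6 + 22/25 = 172/25
12 + 1/(172/25) = 12 + 25/172 = 2089/172
2 + 1/(2089/172) = 2 + 172/2089 = 4350/2089
0 + 1/(4350/2089) = 0 + 2089/4350 = 2089/4350

2089/4350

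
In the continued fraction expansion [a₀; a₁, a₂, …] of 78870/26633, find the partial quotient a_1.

Run the Euclidean algorithm, recording each quotient:
78870 ÷ 26633 → quotient 2, remainder 25604
26633 ÷ 25604 → quotient 1, remainder 1029

1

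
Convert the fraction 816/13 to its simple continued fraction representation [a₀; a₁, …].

[62; 1, 3, 3]

816 ÷ 13 → quotient 62, remainder 10
13 ÷ 10 → quotient 1, remainder 3
10 ÷ 3 → quotient 3, remainder 1
3 ÷ 1 → quotient 3, remainder 0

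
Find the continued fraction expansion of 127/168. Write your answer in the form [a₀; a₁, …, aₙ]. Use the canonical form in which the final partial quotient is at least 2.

[0; 1, 3, 10, 4]

127 ÷ 168 → quotient 0, remainder 127
168 ÷ 127 → quotient 1, remainder 41
127 ÷ 41 → quotient 3, remainder 4
41 ÷ 4 → quotient 10, remainder 1
4 ÷ 1 → quotient 4, remainder 0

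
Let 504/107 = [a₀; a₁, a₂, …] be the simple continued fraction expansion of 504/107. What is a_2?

2

504 = 4·107 + 76, so a_0 = 4
107 = 1·76 + 31, so a_1 = 1
76 = 2·31 + 14, so a_2 = 2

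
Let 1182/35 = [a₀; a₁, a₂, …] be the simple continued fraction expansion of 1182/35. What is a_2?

1182 = 33·35 + 27, so a_0 = 33
35 = 1·27 + 8, so a_1 = 1
27 = 3·8 + 3, so a_2 = 3

3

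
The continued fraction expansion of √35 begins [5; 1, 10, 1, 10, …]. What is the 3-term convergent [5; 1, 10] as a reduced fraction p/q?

65/11

Start with 10.
1 + 1/(10/1) = 1 + 1/10 = 11/10
5 + 1/(11/10) = 5 + 10/11 = 65/11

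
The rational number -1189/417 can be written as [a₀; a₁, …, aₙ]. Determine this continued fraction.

[-3; 6, 1, 2, 1, 1, 1, 5]

Apply division with remainder until the remainder is 0:
-1189 ÷ 417 → quotient -3, remainder 62
417 ÷ 62 → quotient 6, remainder 45
62 ÷ 45 → quotient 1, remainder 17
45 ÷ 17 → quotient 2, remainder 11
17 ÷ 11 → quotient 1, remainder 6
11 ÷ 6 → quotient 1, remainder 5
6 ÷ 5 → quotient 1, remainder 1
5 ÷ 1 → quotient 5, remainder 0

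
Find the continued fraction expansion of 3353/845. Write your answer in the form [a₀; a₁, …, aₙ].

⌊3353/845⌋ = 3, remainder 818
⌊845/818⌋ = 1, remainder 27
⌊818/27⌋ = 30, remainder 8
⌊27/8⌋ = 3, remainder 3
⌊8/3⌋ = 2, remainder 2
⌊3/2⌋ = 1, remainder 1
⌊2/1⌋ = 2, remainder 0

[3; 1, 30, 3, 2, 1, 2]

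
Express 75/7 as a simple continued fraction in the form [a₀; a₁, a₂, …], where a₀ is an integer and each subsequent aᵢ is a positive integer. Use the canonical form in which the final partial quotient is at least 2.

⌊75/7⌋ = 10, remainder 5
⌊7/5⌋ = 1, remainder 2
⌊5/2⌋ = 2, remainder 1
⌊2/1⌋ = 2, remainder 0

[10; 1, 2, 2]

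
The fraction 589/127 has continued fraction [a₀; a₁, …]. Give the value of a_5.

5

589 ÷ 127 → quotient 4, remainder 81
127 ÷ 81 → quotient 1, remainder 46
81 ÷ 46 → quotient 1, remainder 35
46 ÷ 35 → quotient 1, remainder 11
35 ÷ 11 → quotient 3, remainder 2
11 ÷ 2 → quotient 5, remainder 1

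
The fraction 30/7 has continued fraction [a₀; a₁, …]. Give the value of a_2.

2

30 = 4·7 + 2, so a_0 = 4
7 = 3·2 + 1, so a_1 = 3
2 = 2·1 + 0, so a_2 = 2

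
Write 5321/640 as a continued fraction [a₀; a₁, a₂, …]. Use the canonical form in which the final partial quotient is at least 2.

Repeatedly divide and take the remainder:
5321 ÷ 640 → quotient 8, remainder 201
640 ÷ 201 → quotient 3, remainder 37
201 ÷ 37 → quotient 5, remainder 16
37 ÷ 16 → quotient 2, remainder 5
16 ÷ 5 → quotient 3, remainder 1
5 ÷ 1 → quotient 5, remainder 0

[8; 3, 5, 2, 3, 5]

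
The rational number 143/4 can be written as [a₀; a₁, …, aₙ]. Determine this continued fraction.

Repeatedly divide and take the remainder:
143 ÷ 4 → quotient 35, remainder 3
4 ÷ 3 → quotient 1, remainder 1
3 ÷ 1 → quotient 3, remainder 0

[35; 1, 3]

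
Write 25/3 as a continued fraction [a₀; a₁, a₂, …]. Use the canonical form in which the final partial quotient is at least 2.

[8; 3]

Run the Euclidean algorithm, recording each quotient:
25 = 8·3 + 1, so a_0 = 8
3 = 3·1 + 0, so a_1 = 3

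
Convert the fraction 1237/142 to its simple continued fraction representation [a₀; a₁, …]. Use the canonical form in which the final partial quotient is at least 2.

Run the Euclidean algorithm, recording each quotient:
1237 ÷ 142 → quotient 8, remainder 101
142 ÷ 101 → quotient 1, remainder 41
101 ÷ 41 → quotient 2, remainder 19
41 ÷ 19 → quotient 2, remainder 3
19 ÷ 3 → quotient 6, remainder 1
3 ÷ 1 → quotient 3, remainder 0

[8; 1, 2, 2, 6, 3]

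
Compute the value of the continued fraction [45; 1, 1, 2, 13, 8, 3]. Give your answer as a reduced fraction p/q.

Start with 3.
8 + 1/(3/1) = 8 + 1/3 = 25/3
13 + 1/(25/3) = 13 + 3/25 = 328/25
2 + 1/(328/25) = 2 + 25/328 = 681/328
1 + 1/(681/328) = 1 + 328/681 = 1009/681
1 + 1/(1009/681) = 1 + 681/1009 = 1690/1009
45 + 1/(1690/1009) = 45 + 1009/1690 = 77059/1690

77059/1690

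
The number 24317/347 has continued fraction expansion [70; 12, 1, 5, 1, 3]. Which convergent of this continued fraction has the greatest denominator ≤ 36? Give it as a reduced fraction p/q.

a_0 = 70: 70/1  (≤ bound)
a_1 = 12: 841/12  (≤ bound)
a_2 = 1: 911/13  (≤ bound)
a_3 = 5: 5396/77  (> 36, stop)

911/13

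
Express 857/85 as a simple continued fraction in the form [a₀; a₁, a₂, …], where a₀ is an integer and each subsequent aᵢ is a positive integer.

⌊857/85⌋ = 10, remainder 7
⌊85/7⌋ = 12, remainder 1
⌊7/1⌋ = 7, remainder 0

[10; 12, 7]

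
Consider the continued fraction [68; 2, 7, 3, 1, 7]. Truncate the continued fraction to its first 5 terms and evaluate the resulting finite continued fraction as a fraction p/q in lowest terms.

4245/62

Start with 1.
3 + 1/(1/1) = 3 + 1/1 = 4/1
7 + 1/(4/1) = 7 + 1/4 = 29/4
2 + 1/(29/4) = 2 + 4/29 = 62/29
68 + 1/(62/29) = 68 + 29/62 = 4245/62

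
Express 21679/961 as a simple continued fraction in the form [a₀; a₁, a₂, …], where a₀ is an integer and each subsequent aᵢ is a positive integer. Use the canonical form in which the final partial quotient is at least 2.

[22; 1, 1, 3, 1, 3, 28]

⌊21679/961⌋ = 22, remainder 537
⌊961/537⌋ = 1, remainder 424
⌊537/424⌋ = 1, remainder 113
⌊424/113⌋ = 3, remainder 85
⌊113/85⌋ = 1, remainder 28
⌊85/28⌋ = 3, remainder 1
⌊28/1⌋ = 28, remainder 0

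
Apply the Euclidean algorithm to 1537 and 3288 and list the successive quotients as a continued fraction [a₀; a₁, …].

[0; 2, 7, 5, 2, 19]

Repeatedly divide and take the remainder:
1537 ÷ 3288 → quotient 0, remainder 1537
3288 ÷ 1537 → quotient 2, remainder 214
1537 ÷ 214 → quotient 7, remainder 39
214 ÷ 39 → quotient 5, remainder 19
39 ÷ 19 → quotient 2, remainder 1
19 ÷ 1 → quotient 19, remainder 0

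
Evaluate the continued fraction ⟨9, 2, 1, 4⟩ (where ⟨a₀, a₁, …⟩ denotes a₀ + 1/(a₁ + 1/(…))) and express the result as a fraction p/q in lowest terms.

131/14

Start with 4.
1 + 1/(4/1) = 1 + 1/4 = 5/4
2 + 1/(5/4) = 2 + 4/5 = 14/5
9 + 1/(14/5) = 9 + 5/14 = 131/14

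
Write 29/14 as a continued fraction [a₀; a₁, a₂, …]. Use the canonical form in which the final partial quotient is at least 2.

[2; 14]

29 ÷ 14 → quotient 2, remainder 1
14 ÷ 1 → quotient 14, remainder 0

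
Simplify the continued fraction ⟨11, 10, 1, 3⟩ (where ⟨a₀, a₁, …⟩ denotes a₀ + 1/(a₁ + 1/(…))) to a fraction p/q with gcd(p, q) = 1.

Start with 3.
1 + 1/(3/1) = 1 + 1/3 = 4/3
10 + 1/(4/3) = 10 + 3/4 = 43/4
11 + 1/(43/4) = 11 + 4/43 = 477/43

477/43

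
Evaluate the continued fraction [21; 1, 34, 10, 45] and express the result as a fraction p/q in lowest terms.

Collapse the nested fraction from the inside out:
Start with 45.
10 + 1/(45/1) = 10 + 1/45 = 451/45
34 + 1/(451/45) = 34 + 45/451 = 15379/451
1 + 1/(15379/451) = 1 + 451/15379 = 15830/15379
21 + 1/(15830/15379) = 21 + 15379/15830 = 347809/15830

347809/15830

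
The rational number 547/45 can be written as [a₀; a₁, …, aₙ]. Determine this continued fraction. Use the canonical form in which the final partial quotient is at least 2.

Repeatedly divide and take the remainder:
547 = 12·45 + 7, so a_0 = 12
45 = 6·7 + 3, so a_1 = 6
7 = 2·3 + 1, so a_2 = 2
3 = 3·1 + 0, so a_3 = 3

[12; 6, 2, 3]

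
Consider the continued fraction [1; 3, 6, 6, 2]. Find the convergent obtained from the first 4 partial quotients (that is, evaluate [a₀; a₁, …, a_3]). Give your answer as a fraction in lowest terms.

154/117

Start with 6.
6 + 1/(6/1) = 6 + 1/6 = 37/6
3 + 1/(37/6) = 3 + 6/37 = 117/37
1 + 1/(117/37) = 1 + 37/117 = 154/117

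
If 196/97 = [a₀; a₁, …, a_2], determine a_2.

2

196 ÷ 97 → quotient 2, remainder 2
97 ÷ 2 → quotient 48, remainder 1
2 ÷ 1 → quotient 2, remainder 0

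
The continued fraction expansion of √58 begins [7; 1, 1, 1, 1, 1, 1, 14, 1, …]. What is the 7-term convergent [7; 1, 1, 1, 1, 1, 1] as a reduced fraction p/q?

99/13

Start with 1.
1 + 1/(1/1) = 1 + 1/1 = 2/1
1 + 1/(2/1) = 1 + 1/2 = 3/2
1 + 1/(3/2) = 1 + 2/3 = 5/3
1 + 1/(5/3) = 1 + 3/5 = 8/5
1 + 1/(8/5) = 1 + 5/8 = 13/8
7 + 1/(13/8) = 7 + 8/13 = 99/13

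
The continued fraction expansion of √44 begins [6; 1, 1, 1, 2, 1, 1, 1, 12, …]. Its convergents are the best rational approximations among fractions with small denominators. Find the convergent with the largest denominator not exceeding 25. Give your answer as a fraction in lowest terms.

List convergents until the denominator exceeds the bound:
a_0 = 6: 6/1  (≤ bound)
a_1 = 1: 7/1  (≤ bound)
a_2 = 1: 13/2  (≤ bound)
a_3 = 1: 20/3  (≤ bound)
a_4 = 2: 53/8  (≤ bound)
a_5 = 1: 73/11  (≤ bound)
a_6 = 1: 126/19  (≤ bound)
a_7 = 1: 199/30  (> 25, stop)

126/19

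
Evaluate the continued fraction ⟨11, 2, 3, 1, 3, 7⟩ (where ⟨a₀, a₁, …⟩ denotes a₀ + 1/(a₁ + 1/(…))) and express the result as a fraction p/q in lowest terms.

2826/247

Start with 7.
3 + 1/(7/1) = 3 + 1/7 = 22/7
1 + 1/(22/7) = 1 + 7/22 = 29/22
3 + 1/(29/22) = 3 + 22/29 = 109/29
2 + 1/(109/29) = 2 + 29/109 = 247/109
11 + 1/(247/109) = 11 + 109/247 = 2826/247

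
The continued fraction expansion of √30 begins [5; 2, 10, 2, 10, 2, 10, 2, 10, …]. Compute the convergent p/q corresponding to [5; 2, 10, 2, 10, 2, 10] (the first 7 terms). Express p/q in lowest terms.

a_0 = 5: 5/1
a_1 = 2: 11/2
a_2 = 10: 115/21
a_3 = 2: 241/44
a_4 = 10: 2525/461
a_5 = 2: 5291/966
a_6 = 10: 55435/10121

55435/10121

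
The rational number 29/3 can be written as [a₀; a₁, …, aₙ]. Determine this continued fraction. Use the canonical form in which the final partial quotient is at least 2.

Repeatedly divide and take the remainder:
29 = 9·3 + 2, so a_0 = 9
3 = 1·2 + 1, so a_1 = 1
2 = 2·1 + 0, so a_2 = 2

[9; 1, 2]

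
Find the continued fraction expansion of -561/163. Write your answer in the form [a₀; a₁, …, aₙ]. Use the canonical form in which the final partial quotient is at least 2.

-561 ÷ 163 → quotient -4, remainder 91
163 ÷ 91 → quotient 1, remainder 72
91 ÷ 72 → quotient 1, remainder 19
72 ÷ 19 → quotient 3, remainder 15
19 ÷ 15 → quotient 1, remainder 4
15 ÷ 4 → quotient 3, remainder 3
4 ÷ 3 → quotient 1, remainder 1
3 ÷ 1 → quotient 3, remainder 0

[-4; 1, 1, 3, 1, 3, 1, 3]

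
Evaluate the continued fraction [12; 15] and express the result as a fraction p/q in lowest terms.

181/15

a_0 = 12: 12/1
a_1 = 15: 181/15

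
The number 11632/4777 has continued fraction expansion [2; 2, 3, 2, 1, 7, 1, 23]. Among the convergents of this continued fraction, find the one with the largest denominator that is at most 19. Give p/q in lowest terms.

39/16

a_0 = 2: 2/1  (≤ bound)
a_1 = 2: 5/2  (≤ bound)
a_2 = 3: 17/7  (≤ bound)
a_3 = 2: 39/16  (≤ bound)
a_4 = 1: 56/23  (> 19, stop)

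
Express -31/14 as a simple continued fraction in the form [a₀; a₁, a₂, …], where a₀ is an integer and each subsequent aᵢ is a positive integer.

[-3; 1, 3, 1, 2]

-31 ÷ 14 → quotient -3, remainder 11
14 ÷ 11 → quotient 1, remainder 3
11 ÷ 3 → quotient 3, remainder 2
3 ÷ 2 → quotient 1, remainder 1
2 ÷ 1 → quotient 2, remainder 0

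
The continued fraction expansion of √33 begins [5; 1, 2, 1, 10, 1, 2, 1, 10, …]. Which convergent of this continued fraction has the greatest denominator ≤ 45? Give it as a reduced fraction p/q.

List convergents until the denominator exceeds the bound:
a_0 = 5: 5/1  (≤ bound)
a_1 = 1: 6/1  (≤ bound)
a_2 = 2: 17/3  (≤ bound)
a_3 = 1: 23/4  (≤ bound)
a_4 = 10: 247/43  (≤ bound)
a_5 = 1: 270/47  (> 45, stop)

247/43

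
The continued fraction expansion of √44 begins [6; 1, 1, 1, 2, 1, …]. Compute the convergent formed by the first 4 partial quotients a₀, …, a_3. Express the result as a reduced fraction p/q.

20/3

Start with 1.
1 + 1/(1/1) = 1 + 1/1 = 2/1
1 + 1/(2/1) = 1 + 1/2 = 3/2
6 + 1/(3/2) = 6 + 2/3 = 20/3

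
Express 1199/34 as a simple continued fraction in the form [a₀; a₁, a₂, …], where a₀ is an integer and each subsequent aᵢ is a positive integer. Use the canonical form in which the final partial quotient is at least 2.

⌊1199/34⌋ = 35, remainder 9
⌊34/9⌋ = 3, remainder 7
⌊9/7⌋ = 1, remainder 2
⌊7/2⌋ = 3, remainder 1
⌊2/1⌋ = 2, remainder 0

[35; 3, 1, 3, 2]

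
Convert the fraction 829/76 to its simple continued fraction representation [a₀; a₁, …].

829 = 10·76 + 69, so a_0 = 10
76 = 1·69 + 7, so a_1 = 1
69 = 9·7 + 6, so a_2 = 9
7 = 1·6 + 1, so a_3 = 1
6 = 6·1 + 0, so a_4 = 6

[10; 1, 9, 1, 6]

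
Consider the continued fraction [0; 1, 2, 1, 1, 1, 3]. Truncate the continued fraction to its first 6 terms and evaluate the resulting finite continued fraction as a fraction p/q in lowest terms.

Start with 1.
1 + 1/(1/1) = 1 + 1/1 = 2/1
1 + 1/(2/1) = 1 + 1/2 = 3/2
2 + 1/(3/2) = 2 + 2/3 = 8/3
1 + 1/(8/3) = 1 + 3/8 = 11/8
0 + 1/(11/8) = 0 + 8/11 = 8/11

8/11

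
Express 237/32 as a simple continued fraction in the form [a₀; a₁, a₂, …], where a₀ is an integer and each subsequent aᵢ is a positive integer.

237 ÷ 32 → quotient 7, remainder 13
32 ÷ 13 → quotient 2, remainder 6
13 ÷ 6 → quotient 2, remainder 1
6 ÷ 1 → quotient 6, remainder 0

[7; 2, 2, 6]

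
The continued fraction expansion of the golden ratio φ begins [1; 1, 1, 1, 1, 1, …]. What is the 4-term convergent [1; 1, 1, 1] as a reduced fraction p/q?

Work from the innermost term outward:
Start with 1.
1 + 1/(1/1) = 1 + 1/1 = 2/1
1 + 1/(2/1) = 1 + 1/2 = 3/2
1 + 1/(3/2) = 1 + 2/3 = 5/3

5/3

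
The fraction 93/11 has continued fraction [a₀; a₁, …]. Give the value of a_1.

2

⌊93/11⌋ = 8, remainder 5
⌊11/5⌋ = 2, remainder 1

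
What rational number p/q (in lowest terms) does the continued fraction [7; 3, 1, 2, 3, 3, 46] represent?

41071/5649

Work from the innermost term outward:
Start with 46.
3 + 1/(46/1) = 3 + 1/46 = 139/46
3 + 1/(139/46) = 3 + 46/139 = 463/139
2 + 1/(463/139) = 2 + 139/463 = 1065/463
1 + 1/(1065/463) = 1 + 463/1065 = 1528/1065
3 + 1/(1528/1065) = 3 + 1065/1528 = 5649/1528
7 + 1/(5649/1528) = 7 + 1528/5649 = 41071/5649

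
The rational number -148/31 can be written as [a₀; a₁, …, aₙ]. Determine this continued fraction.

-148 = -5·31 + 7, so a_0 = -5
31 = 4·7 + 3, so a_1 = 4
7 = 2·3 + 1, so a_2 = 2
3 = 3·1 + 0, so a_3 = 3

[-5; 4, 2, 3]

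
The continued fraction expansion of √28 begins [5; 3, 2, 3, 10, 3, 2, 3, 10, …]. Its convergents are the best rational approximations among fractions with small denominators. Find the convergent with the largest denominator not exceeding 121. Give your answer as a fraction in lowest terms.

127/24

a_0 = 5: 5/1  (≤ bound)
a_1 = 3: 16/3  (≤ bound)
a_2 = 2: 37/7  (≤ bound)
a_3 = 3: 127/24  (≤ bound)
a_4 = 10: 1307/247  (> 121, stop)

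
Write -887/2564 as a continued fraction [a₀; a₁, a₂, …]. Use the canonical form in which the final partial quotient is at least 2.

[-1; 1, 1, 1, 8, 6, 1, 13]

Run the Euclidean algorithm, recording each quotient:
⌊-887/2564⌋ = -1, remainder 1677
⌊2564/1677⌋ = 1, remainder 887
⌊1677/887⌋ = 1, remainder 790
⌊887/790⌋ = 1, remainder 97
⌊790/97⌋ = 8, remainder 14
⌊97/14⌋ = 6, remainder 13
⌊14/13⌋ = 1, remainder 1
⌊13/1⌋ = 13, remainder 0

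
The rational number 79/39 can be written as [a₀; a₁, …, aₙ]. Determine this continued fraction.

[2; 39]

79 = 2·39 + 1, so a_0 = 2
39 = 39·1 + 0, so a_1 = 39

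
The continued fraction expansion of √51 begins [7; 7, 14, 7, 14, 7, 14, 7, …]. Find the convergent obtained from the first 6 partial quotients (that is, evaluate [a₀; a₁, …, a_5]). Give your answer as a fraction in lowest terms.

499850/69993

a_0 = 7: 7/1
a_1 = 7: 50/7
a_2 = 14: 707/99
a_3 = 7: 4999/700
a_4 = 14: 70693/9899
a_5 = 7: 499850/69993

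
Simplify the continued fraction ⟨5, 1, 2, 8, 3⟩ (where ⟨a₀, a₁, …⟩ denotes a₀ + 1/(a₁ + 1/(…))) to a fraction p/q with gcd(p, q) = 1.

443/78

Starting at the tail and folding back:
Start with 3.
8 + 1/(3/1) = 8 + 1/3 = 25/3
2 + 1/(25/3) = 2 + 3/25 = 53/25
1 + 1/(53/25) = 1 + 25/53 = 78/53
5 + 1/(78/53) = 5 + 53/78 = 443/78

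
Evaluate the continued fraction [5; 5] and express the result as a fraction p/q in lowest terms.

26/5

Compute successive convergents:
a_0 = 5: 5/1
a_1 = 5: 26/5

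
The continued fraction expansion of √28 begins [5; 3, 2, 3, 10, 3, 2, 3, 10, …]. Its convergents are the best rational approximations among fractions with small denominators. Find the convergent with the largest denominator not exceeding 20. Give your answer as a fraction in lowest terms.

a_0 = 5: 5/1  (≤ bound)
a_1 = 3: 16/3  (≤ bound)
a_2 = 2: 37/7  (≤ bound)
a_3 = 3: 127/24  (> 20, stop)

37/7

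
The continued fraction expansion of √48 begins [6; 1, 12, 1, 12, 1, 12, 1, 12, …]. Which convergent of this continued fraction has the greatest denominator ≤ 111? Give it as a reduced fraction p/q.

97/14

List convergents until the denominator exceeds the bound:
a_0 = 6: 6/1  (≤ bound)
a_1 = 1: 7/1  (≤ bound)
a_2 = 12: 90/13  (≤ bound)
a_3 = 1: 97/14  (≤ bound)
a_4 = 12: 1254/181  (> 111, stop)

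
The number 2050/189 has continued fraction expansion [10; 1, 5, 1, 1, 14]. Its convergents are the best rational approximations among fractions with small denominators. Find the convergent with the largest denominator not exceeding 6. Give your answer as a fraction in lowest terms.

a_0 = 10: 10/1  (≤ bound)
a_1 = 1: 11/1  (≤ bound)
a_2 = 5: 65/6  (≤ bound)
a_3 = 1: 76/7  (> 6, stop)

65/6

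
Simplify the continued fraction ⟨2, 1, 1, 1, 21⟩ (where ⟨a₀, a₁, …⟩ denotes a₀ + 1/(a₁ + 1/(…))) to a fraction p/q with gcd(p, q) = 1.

Compute successive convergents:
a_0 = 2: 2/1
a_1 = 1: 3/1
a_2 = 1: 5/2
a_3 = 1: 8/3
a_4 = 21: 173/65

173/65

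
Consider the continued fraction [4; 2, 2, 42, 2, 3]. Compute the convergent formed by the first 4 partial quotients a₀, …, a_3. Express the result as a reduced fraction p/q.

Start with 42.
2 + 1/(42/1) = 2 + 1/42 = 85/42
2 + 1/(85/42) = 2 + 42/85 = 212/85
4 + 1/(212/85) = 4 + 85/212 = 933/212

933/212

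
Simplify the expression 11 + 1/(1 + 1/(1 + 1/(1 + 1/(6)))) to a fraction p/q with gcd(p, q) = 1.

Start with 6.
1 + 1/(6/1) = 1 + 1/6 = 7/6
1 + 1/(7/6) = 1 + 6/7 = 13/7
1 + 1/(13/7) = 1 + 7/13 = 20/13
11 + 1/(20/13) = 11 + 13/20 = 233/20

233/20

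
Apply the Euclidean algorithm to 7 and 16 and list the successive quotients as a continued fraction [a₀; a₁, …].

[0; 2, 3, 2]

⌊7/16⌋ = 0, remainder 7
⌊16/7⌋ = 2, remainder 2
⌊7/2⌋ = 3, remainder 1
⌊2/1⌋ = 2, remainder 0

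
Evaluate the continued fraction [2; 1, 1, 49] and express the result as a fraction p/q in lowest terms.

248/99

a_0 = 2: 2/1
a_1 = 1: 3/1
a_2 = 1: 5/2
a_3 = 49: 248/99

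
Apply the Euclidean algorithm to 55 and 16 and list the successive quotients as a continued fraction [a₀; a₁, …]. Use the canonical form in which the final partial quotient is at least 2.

[3; 2, 3, 2]

⌊55/16⌋ = 3, remainder 7
⌊16/7⌋ = 2, remainder 2
⌊7/2⌋ = 3, remainder 1
⌊2/1⌋ = 2, remainder 0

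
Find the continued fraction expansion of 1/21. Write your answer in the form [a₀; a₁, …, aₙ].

Run the Euclidean algorithm, recording each quotient:
1 ÷ 21 → quotient 0, remainder 1
21 ÷ 1 → quotient 21, remainder 0

[0; 21]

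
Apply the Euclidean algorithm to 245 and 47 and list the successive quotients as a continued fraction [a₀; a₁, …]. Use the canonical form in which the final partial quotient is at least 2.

245 ÷ 47 → quotient 5, remainder 10
47 ÷ 10 → quotient 4, remainder 7
10 ÷ 7 → quotient 1, remainder 3
7 ÷ 3 → quotient 2, remainder 1
3 ÷ 1 → quotient 3, remainder 0

[5; 4, 1, 2, 3]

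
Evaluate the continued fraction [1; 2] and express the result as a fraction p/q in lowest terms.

3/2

Start with 2.
1 + 1/(2/1) = 1 + 1/2 = 3/2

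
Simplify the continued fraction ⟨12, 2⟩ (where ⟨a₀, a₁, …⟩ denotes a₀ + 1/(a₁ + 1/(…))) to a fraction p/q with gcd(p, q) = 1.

25/2

Work from the innermost term outward:
Start with 2.
12 + 1/(2/1) = 12 + 1/2 = 25/2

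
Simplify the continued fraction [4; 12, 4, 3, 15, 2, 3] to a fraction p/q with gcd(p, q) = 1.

71492/17515

Start with 3.
2 + 1/(3/1) = 2 + 1/3 = 7/3
15 + 1/(7/3) = 15 + 3/7 = 108/7
3 + 1/(108/7) = 3 + 7/108 = 331/108
4 + 1/(331/108) = 4 + 108/331 = 1432/331
12 + 1/(1432/331) = 12 + 331/1432 = 17515/1432
4 + 1/(17515/1432) = 4 + 1432/17515 = 71492/17515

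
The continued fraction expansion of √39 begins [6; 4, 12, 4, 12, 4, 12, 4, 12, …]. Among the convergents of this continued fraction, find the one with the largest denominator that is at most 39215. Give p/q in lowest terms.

a_0 = 6: 6/1  (≤ bound)
a_1 = 4: 25/4  (≤ bound)
a_2 = 12: 306/49  (≤ bound)
a_3 = 4: 1249/200  (≤ bound)
a_4 = 12: 15294/2449  (≤ bound)
a_5 = 4: 62425/9996  (≤ bound)
a_6 = 12: 764394/122401  (> 39215, stop)

62425/9996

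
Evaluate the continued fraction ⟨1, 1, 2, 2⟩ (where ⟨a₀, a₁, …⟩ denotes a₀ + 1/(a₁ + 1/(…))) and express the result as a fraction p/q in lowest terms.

12/7

a_0 = 1: 1/1
a_1 = 1: 2/1
a_2 = 2: 5/3
a_3 = 2: 12/7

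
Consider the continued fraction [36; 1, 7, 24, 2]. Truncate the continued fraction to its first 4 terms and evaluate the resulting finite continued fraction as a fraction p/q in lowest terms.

a_0 = 36: 36/1
a_1 = 1: 37/1
a_2 = 7: 295/8
a_3 = 24: 7117/193

7117/193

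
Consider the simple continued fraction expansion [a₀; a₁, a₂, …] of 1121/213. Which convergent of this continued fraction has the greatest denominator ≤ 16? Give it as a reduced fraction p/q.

List convergents until the denominator exceeds the bound:
a_0 = 5: 5/1  (≤ bound)
a_1 = 3: 16/3  (≤ bound)
a_2 = 1: 21/4  (≤ bound)
a_3 = 4: 100/19  (> 16, stop)

21/4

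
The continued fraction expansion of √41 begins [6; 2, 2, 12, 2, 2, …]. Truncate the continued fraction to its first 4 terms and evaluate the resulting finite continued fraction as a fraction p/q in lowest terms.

397/62

Start with 12.
2 + 1/(12/1) = 2 + 1/12 = 25/12
2 + 1/(25/12) = 2 + 12/25 = 62/25
6 + 1/(62/25) = 6 + 25/62 = 397/62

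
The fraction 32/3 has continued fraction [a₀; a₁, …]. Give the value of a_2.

⌊32/3⌋ = 10, remainder 2
⌊3/2⌋ = 1, remainder 1
⌊2/1⌋ = 2, remainder 0

2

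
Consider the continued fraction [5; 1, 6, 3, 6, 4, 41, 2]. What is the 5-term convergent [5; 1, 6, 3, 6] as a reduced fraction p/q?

815/139

Start with 6.
3 + 1/(6/1) = 3 + 1/6 = 19/6
6 + 1/(19/6) = 6 + 6/19 = 120/19
1 + 1/(120/19) = 1 + 19/120 = 139/120
5 + 1/(139/120) = 5 + 120/139 = 815/139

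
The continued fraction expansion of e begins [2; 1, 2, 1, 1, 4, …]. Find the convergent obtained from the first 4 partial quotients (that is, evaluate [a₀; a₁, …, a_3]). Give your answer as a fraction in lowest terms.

11/4

a_0 = 2: 2/1
a_1 = 1: 3/1
a_2 = 2: 8/3
a_3 = 1: 11/4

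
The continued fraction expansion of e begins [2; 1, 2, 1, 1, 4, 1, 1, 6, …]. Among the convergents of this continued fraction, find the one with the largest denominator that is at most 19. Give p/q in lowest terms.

List convergents until the denominator exceeds the bound:
a_0 = 2: 2/1  (≤ bound)
a_1 = 1: 3/1  (≤ bound)
a_2 = 2: 8/3  (≤ bound)
a_3 = 1: 11/4  (≤ bound)
a_4 = 1: 19/7  (≤ bound)
a_5 = 4: 87/32  (> 19, stop)

19/7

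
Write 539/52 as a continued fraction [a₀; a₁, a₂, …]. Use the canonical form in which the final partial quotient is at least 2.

[10; 2, 1, 2, 1, 4]

⌊539/52⌋ = 10, remainder 19
⌊52/19⌋ = 2, remainder 14
⌊19/14⌋ = 1, remainder 5
⌊14/5⌋ = 2, remainder 4
⌊5/4⌋ = 1, remainder 1
⌊4/1⌋ = 4, remainder 0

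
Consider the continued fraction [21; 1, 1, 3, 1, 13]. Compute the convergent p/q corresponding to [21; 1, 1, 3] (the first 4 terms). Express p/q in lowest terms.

Start with 3.
1 + 1/(3/1) = 1 + 1/3 = 4/3
1 + 1/(4/3) = 1 + 3/4 = 7/4
21 + 1/(7/4) = 21 + 4/7 = 151/7

151/7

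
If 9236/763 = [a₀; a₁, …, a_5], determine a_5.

Run the Euclidean algorithm, recording each quotient:
9236 = 12·763 + 80, so a_0 = 12
763 = 9·80 + 43, so a_1 = 9
80 = 1·43 + 37, so a_2 = 1
43 = 1·37 + 6, so a_3 = 1
37 = 6·6 + 1, so a_4 = 6
6 = 6·1 + 0, so a_5 = 6

6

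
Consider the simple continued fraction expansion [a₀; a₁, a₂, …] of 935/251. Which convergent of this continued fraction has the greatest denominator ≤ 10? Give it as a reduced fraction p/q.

26/7

a_0 = 3: 3/1  (≤ bound)
a_1 = 1: 4/1  (≤ bound)
a_2 = 2: 11/3  (≤ bound)
a_3 = 1: 15/4  (≤ bound)
a_4 = 1: 26/7  (≤ bound)
a_5 = 1: 41/11  (> 10, stop)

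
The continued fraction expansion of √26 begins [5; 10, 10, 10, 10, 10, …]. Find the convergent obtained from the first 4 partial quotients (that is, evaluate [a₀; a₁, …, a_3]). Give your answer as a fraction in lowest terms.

Start with 10.
10 + 1/(10/1) = 10 + 1/10 = 101/10
10 + 1/(101/10) = 10 + 10/101 = 1020/101
5 + 1/(1020/101) = 5 + 101/1020 = 5201/1020

5201/1020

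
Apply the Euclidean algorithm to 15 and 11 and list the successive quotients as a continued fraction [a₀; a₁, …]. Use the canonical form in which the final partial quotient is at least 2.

[1; 2, 1, 3]

15 = 1·11 + 4, so a_0 = 1
11 = 2·4 + 3, so a_1 = 2
4 = 1·3 + 1, so a_2 = 1
3 = 3·1 + 0, so a_3 = 3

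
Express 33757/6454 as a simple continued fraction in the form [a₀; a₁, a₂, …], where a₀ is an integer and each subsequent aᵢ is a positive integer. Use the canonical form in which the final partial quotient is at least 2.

Repeatedly divide and take the remainder:
33757 = 5·6454 + 1487, so a_0 = 5
6454 = 4·1487 + 506, so a_1 = 4
1487 = 2·506 + 475, so a_2 = 2
506 = 1·475 + 31, so a_3 = 1
475 = 15·31 + 10, so a_4 = 15
31 = 3·10 + 1, so a_5 = 3
10 = 10·1 + 0, so a_6 = 10

[5; 4, 2, 1, 15, 3, 10]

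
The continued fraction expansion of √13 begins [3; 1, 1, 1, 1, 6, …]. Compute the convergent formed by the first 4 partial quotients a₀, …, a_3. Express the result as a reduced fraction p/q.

11/3

a_0 = 3: 3/1
a_1 = 1: 4/1
a_2 = 1: 7/2
a_3 = 1: 11/3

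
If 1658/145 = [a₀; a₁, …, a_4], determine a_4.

1658 = 11·145 + 63, so a_0 = 11
145 = 2·63 + 19, so a_1 = 2
63 = 3·19 + 6, so a_2 = 3
19 = 3·6 + 1, so a_3 = 3
6 = 6·1 + 0, so a_4 = 6

6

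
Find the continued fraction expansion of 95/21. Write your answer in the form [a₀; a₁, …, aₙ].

Run the Euclidean algorithm, recording each quotient:
95 = 4·21 + 11, so a_0 = 4
21 = 1·11 + 10, so a_1 = 1
11 = 1·10 + 1, so a_2 = 1
10 = 10·1 + 0, so a_3 = 10

[4; 1, 1, 10]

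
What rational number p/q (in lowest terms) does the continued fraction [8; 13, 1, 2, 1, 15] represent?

6991/866

Start with 15.
1 + 1/(15/1) = 1 + 1/15 = 16/15
2 + 1/(16/15) = 2 + 15/16 = 47/16
1 + 1/(47/16) = 1 + 16/47 = 63/47
13 + 1/(63/47) = 13 + 47/63 = 866/63
8 + 1/(866/63) = 8 + 63/866 = 6991/866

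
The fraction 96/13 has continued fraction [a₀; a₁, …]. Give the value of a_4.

96 = 7·13 + 5, so a_0 = 7
13 = 2·5 + 3, so a_1 = 2
5 = 1·3 + 2, so a_2 = 1
3 = 1·2 + 1, so a_3 = 1
2 = 2·1 + 0, so a_4 = 2

2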